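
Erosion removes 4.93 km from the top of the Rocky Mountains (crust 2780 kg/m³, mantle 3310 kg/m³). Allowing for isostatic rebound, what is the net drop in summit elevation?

Rebound u = e ρ_c/ρ_m = 4.93 km × 2780/3310 = 4.141 km.
Net surface drop = e − u = 4.93 km − 4.141 km = e (ρ_m − ρ_c)/ρ_m = 0.789 km.

0.789 km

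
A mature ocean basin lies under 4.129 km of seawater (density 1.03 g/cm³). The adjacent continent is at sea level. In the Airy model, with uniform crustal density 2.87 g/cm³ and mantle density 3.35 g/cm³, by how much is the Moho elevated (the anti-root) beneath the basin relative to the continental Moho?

15.8 km

In Airy isostatic equilibrium: replacing crust with seawater at the top is compensated by replacing crust with mantle at the base: d (ρ_c − ρ_w) = a (ρ_m − ρ_c).
a = d (ρ_c − ρ_w)/(ρ_m − ρ_c) = 4.129 km × 1.84/0.48 = 15.8 km.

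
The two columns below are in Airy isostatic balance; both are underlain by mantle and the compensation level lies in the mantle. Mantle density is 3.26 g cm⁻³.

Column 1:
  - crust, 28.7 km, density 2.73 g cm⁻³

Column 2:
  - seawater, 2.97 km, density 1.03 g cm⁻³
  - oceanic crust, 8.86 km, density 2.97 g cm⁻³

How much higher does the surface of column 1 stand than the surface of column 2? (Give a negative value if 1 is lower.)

1.85 km

For any compensation level in the mantle, the mantle terms cancel and isostasy reduces to e = (Σt_1 − Σt_2) − (Σ(ρt)_1 − Σ(ρt)_2) / ρ_m.
Σt_1 = 28.7 km; Σt_2 = 11.83 km; Σ(ρt)_1 = 78.351; Σ(ρt)_2 = 29.3733 (in km·g cm⁻³).
e = (28.7 − 11.83) − (78.351 − 29.3733) / 3.26 = 1.85 km.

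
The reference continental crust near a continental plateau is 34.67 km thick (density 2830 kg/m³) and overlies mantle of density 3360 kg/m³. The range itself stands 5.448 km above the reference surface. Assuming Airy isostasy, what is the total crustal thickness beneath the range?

69.2 km

Root depth r = h ρ_c / (ρ_m − ρ_c) = 5.448 km × 2830 / 530 = 29.09 km.
Total thickness = T + h + r = 34.67 km + 5.448 km + 29.09 km = 69.2 km.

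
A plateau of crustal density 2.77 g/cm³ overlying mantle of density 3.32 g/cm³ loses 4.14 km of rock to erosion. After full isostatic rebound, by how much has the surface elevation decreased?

0.686 km

Rebound u = e ρ_c/ρ_m = 4.14 km × 2.77/3.32 = 3.454 km.
Net surface drop = e − u = 4.14 km − 3.454 km = e (ρ_m − ρ_c)/ρ_m = 0.686 km.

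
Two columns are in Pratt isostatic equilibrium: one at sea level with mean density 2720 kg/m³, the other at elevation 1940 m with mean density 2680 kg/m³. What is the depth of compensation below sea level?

ρ_ref D = ρ (D + h) → D (ρ_ref − ρ) = ρ h.
D = ρ h/(ρ_ref − ρ) = 2680 × 1940 m/(2720 − 2680) = 130000 m.

130000 m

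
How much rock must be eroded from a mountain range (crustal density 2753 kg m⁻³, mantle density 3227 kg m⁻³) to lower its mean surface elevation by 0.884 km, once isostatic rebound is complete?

6.02 km

Net drop Δ = e − u = e − e ρ_c/ρ_m = e (ρ_m − ρ_c)/ρ_m.
e = Δ ρ_m/(ρ_m − ρ_c) = 0.884 km × 3227/474 = 6.02 km.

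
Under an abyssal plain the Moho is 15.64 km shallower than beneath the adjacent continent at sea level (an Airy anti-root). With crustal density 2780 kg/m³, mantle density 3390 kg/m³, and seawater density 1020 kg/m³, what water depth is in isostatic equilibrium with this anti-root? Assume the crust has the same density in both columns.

5.42 km

Replacing a thickness d of crust by seawater at the top must be balanced by replacing crust with mantle at the base: d (ρ_c − ρ_w) = a (ρ_m − ρ_c).
d = a (ρ_m − ρ_c)/(ρ_c − ρ_w) = 15.64 km × 610/1760 = 5.42 km.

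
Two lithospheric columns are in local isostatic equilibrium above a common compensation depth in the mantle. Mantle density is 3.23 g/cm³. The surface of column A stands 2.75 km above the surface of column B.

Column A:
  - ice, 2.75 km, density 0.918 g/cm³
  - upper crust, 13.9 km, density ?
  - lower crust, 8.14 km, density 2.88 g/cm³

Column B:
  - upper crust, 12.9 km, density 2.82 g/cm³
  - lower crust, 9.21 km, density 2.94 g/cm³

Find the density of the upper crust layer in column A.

2.68 g/cm³

Take the compensation level at the base of the deeper column (depth z_c below the surface of column A) and equate Σ ρ_i t_i down to z_c; mantle fills any gap and the z_c terms cancel.
Column A: 2.75×0.918 + 13.9×ρ + 8.14×2.88 + (z_c − 24.79)×3.23
Column B: 2.75×0 + 12.9×2.82 + 9.21×2.94 + (z_c − 2.75 − 22.11)×3.23
The z_c×3.23 term appears on both sides and cancels. Collect the known terms of each column as K = Σ(ρt)_known − 3.23 × (depth of known layers): K_A = 25.9677 − 3.23×24.79 = −54.104; K_B = 63.4554 − 3.23×(2.75 + 22.11) = −16.8424.
Balance: K_A + 13.9×ρ = K_B, so ρ = (K_B − K_A)/13.9 = 37.2616/13.9 = 2.68 g/cm³.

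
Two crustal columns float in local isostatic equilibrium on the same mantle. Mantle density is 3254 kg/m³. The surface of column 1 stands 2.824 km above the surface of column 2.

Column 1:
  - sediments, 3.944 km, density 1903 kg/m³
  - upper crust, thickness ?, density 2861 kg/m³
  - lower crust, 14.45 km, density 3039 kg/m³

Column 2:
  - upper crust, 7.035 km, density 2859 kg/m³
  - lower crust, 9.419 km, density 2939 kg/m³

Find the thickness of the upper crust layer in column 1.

16.5 km

Take the compensation level at the base of the deeper column (depth z_c below the surface of column 1) and equate Σ ρ_i t_i down to z_c; mantle fills any gap and the z_c terms cancel.
Column 1: 3.944×1903 + x×2861 + 14.45×3039 + (z_c − 18.394 − x)×3254
Column 2: 2.824×0 + 7.035×2859 + 9.419×2939 + (z_c − 2.824 − 16.454)×3254
The z_c×3254 term appears on both sides and cancels. Collect the known terms of each column as K = Σ(ρt)_known − 3254 × (depth of known layers): K_1 = 51418.982 − 3254×18.394 = −8435.094; K_2 = 47795.506 − 3254×(2.824 + 16.454) = −14935.106.
Balance: K_1 − x×(3254 − 2861) = K_2, so x = (K_1 − K_2)/(3254 − 2861) = 6500.01/393 = 16.5 km.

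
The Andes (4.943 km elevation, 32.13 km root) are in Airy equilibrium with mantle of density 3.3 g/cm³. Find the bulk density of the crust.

ρ_c h = (ρ_m − ρ_c) r → ρ_c (h + r) = ρ_m r → ρ_c = ρ_m r / (h + r).
ρ_c = 3.3 × 32.13 km / (4.943 km + 32.13 km) = 2.86 g/cm³.

2.86 g/cm³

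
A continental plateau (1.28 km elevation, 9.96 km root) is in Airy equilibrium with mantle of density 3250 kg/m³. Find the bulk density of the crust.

ρ_c h = (ρ_m − ρ_c) r → ρ_c (h + r) = ρ_m r → ρ_c = ρ_m r / (h + r).
ρ_c = 3250 × 9.96 km / (1.28 km + 9.96 km) = 2880 kg/m³.

2880 kg/m³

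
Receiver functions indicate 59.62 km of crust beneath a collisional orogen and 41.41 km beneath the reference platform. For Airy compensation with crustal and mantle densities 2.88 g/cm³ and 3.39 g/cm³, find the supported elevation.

2.74 km

Excess crust Δ = 59.62 km − 41.41 km = 18.21 km, split between elevation h and root r with h + r = Δ.
Airy balance ρ_c h = (ρ_m − ρ_c) r gives r = h ρ_c/(ρ_m − ρ_c), so h (1 + ρ_c/(ρ_m − ρ_c)) = Δ, i.e. h = Δ (ρ_m − ρ_c)/ρ_m.
h = 18.21 km × 0.51/3.39 = 2.74 km.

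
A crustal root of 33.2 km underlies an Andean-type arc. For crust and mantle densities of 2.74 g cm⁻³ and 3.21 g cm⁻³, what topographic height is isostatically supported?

For local isostatic compensation: ρ_c h = (ρ_m − ρ_c) r.
h = r (ρ_m − ρ_c) / ρ_c = 33.2 km × (3.21 − 2.74) / 2.74 = 5.69 km.

5.69 km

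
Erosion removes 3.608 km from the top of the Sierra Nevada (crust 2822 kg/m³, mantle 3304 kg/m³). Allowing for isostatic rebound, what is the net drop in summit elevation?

0.526 km

Rebound u = e ρ_c/ρ_m = 3.608 km × 2822/3304 = 3.082 km.
Net surface drop = e − u = 3.608 km − 3.082 km = e (ρ_m − ρ_c)/ρ_m = 0.526 km.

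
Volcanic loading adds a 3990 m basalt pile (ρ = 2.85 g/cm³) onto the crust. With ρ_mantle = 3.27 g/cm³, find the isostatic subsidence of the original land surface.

Subaerial loading: s = t ρ_load / ρ_m.
s = 3990 m × 2.85/3.27 = 3480 m.

3480 m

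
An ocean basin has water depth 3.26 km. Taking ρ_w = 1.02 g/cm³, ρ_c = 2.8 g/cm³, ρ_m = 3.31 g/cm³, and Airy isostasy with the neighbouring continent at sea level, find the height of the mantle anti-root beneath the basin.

Equating mass per unit area of the two columns: replacing crust with seawater at the top is compensated by replacing crust with mantle at the base: d (ρ_c − ρ_w) = a (ρ_m − ρ_c).
a = d (ρ_c − ρ_w)/(ρ_m − ρ_c) = 3.26 km × 1.78/0.51 = 11.4 km.

11.4 km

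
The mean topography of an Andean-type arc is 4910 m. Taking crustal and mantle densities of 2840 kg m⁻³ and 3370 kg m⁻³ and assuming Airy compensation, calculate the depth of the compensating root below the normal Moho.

26300 m

By Archimedes' principle applied to the lithosphere: the weight of the topography is balanced by the buoyancy of the root, ρ_c h = (ρ_m − ρ_c) r.
r = h · ρ_c / (ρ_m − ρ_c) = 4910 m × 2840 / (3370 − 2840) = 26300 m.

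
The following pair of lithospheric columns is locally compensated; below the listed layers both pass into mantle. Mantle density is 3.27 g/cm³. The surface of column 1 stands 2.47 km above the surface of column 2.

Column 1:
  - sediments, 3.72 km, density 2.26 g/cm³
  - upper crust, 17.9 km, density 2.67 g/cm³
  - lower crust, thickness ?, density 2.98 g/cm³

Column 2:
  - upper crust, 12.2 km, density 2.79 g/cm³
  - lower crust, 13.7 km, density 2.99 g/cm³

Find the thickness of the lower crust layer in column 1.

11.3 km

Take the compensation level at the base of the deeper column (depth z_c below the surface of column 1) and equate Σ ρ_i t_i down to z_c; mantle fills any gap and the z_c terms cancel.
Column 1: 3.72×2.26 + 17.9×2.67 + x×2.98 + (z_c − 21.62 − x)×3.27
Column 2: 2.47×0 + 12.2×2.79 + 13.7×2.99 + (z_c − 2.47 − 25.9)×3.27
The z_c×3.27 term appears on both sides and cancels. Collect the known terms of each column as K = Σ(ρt)_known − 3.27 × (depth of known layers): K_1 = 56.2002 − 3.27×21.62 = −14.4972; K_2 = 75.001 − 3.27×(2.47 + 25.9) = −17.7689.
Balance: K_1 − x×(3.27 − 2.98) = K_2, so x = (K_1 − K_2)/(3.27 − 2.98) = 3.2717/0.29 = 11.3 km.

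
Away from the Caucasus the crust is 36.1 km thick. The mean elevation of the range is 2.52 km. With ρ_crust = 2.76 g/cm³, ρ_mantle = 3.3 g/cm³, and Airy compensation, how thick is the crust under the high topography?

51.5 km

Root depth r = h ρ_c / (ρ_m − ρ_c) = 2.52 km × 2.76 / 0.54 = 12.88 km.
Total thickness = T + h + r = 36.1 km + 2.52 km + 12.88 km = 51.5 km.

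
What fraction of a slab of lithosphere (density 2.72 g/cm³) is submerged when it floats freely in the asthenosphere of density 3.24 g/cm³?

84%

Submerged fraction = ρ_obj/ρ_fluid = 2.72/3.24 = 84%.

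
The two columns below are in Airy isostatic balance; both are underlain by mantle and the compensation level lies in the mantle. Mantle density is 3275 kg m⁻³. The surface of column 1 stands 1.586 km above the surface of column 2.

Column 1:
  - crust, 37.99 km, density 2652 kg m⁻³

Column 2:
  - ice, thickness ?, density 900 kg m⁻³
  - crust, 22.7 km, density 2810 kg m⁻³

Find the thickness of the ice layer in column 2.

3.33 km

Take the compensation level at the base of the deeper column (depth z_c below the surface of column 1) and equate Σ ρ_i t_i down to z_c; mantle fills any gap and the z_c terms cancel.
Column 1: 37.99×2652 + (z_c − 37.99)×3275
Column 2: 1.586×0 + x×900 + 22.7×2810 + (z_c − 1.586 − 22.7 − x)×3275
The z_c×3275 term appears on both sides and cancels. Collect the known terms of each column as K = Σ(ρt)_known − 3275 × (depth of known layers): K_1 = 100749.48 − 3275×37.99 = −23667.77; K_2 = 63787 − 3275×(1.586 + 22.7) = −15749.65.
Balance: K_1 = K_2 − x×(3275 − 900), so x = (K_2 − K_1)/(3275 − 900) = 7918.12/2375 = 3.33 km.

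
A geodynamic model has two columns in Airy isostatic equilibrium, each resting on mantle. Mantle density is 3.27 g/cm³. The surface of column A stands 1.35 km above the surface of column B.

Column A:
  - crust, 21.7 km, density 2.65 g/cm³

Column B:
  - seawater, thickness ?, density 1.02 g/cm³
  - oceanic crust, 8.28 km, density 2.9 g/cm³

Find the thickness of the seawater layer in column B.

2.66 km

Take the compensation level at the base of the deeper column (depth z_c below the surface of column A) and equate Σ ρ_i t_i down to z_c; mantle fills any gap and the z_c terms cancel.
Column A: 21.7×2.65 + (z_c − 21.7)×3.27
Column B: 1.35×0 + x×1.02 + 8.28×2.9 + (z_c − 1.35 − 8.28 − x)×3.27
The z_c×3.27 term appears on both sides and cancels. Collect the known terms of each column as K = Σ(ρt)_known − 3.27 × (depth of known layers): K_A = 57.505 − 3.27×21.7 = −13.454; K_B = 24.012 − 3.27×(1.35 + 8.28) = −7.4781.
Balance: K_A = K_B − x×(3.27 − 1.02), so x = (K_B − K_A)/(3.27 − 1.02) = 5.9759/2.25 = 2.66 km.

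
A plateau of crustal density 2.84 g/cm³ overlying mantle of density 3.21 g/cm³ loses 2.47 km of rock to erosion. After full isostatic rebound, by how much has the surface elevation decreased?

0.285 km

Rebound u = e ρ_c/ρ_m = 2.47 km × 2.84/3.21 = 2.185 km.
Net surface drop = e − u = 2.47 km − 2.185 km = e (ρ_m − ρ_c)/ρ_m = 0.285 km.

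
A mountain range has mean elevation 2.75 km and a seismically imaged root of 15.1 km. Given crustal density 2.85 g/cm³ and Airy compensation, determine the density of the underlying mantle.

Airy balance: ρ_c h = (ρ_m − ρ_c) r → ρ_m = ρ_c (1 + h/r).
ρ_m = 2.85 × (1 + 2.75 km/15.1 km) = 3.37 g/cm³.

3.37 g/cm³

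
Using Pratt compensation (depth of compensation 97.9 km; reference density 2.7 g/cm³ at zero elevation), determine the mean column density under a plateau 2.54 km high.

2.63 g/cm³

Pratt balance: ρ_ref D = ρ (D + h).
ρ = ρ_ref D/(D + h) = 2.7 × 97.9 km/(97.9 km + 2.54 km) = 2.63 g/cm³.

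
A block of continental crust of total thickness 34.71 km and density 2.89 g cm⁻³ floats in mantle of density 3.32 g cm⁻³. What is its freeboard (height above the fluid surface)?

4.5 km

Floating equilibrium: submerged depth d = t ρ_obj/ρ_fluid = 34.71 km × 2.89/3.32 = 30.21 km.
Freeboard = t − d = 34.71 km − 30.21 km = 4.5 km.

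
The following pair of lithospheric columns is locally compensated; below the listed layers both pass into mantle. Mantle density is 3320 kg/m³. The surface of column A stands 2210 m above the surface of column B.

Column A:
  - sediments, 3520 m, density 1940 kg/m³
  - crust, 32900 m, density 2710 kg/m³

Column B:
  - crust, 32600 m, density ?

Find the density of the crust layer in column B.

Take the compensation level at the base of the deeper column (depth z_c below the surface of column A) and equate Σ ρ_i t_i down to z_c; mantle fills any gap and the z_c terms cancel.
Column A: 3520×1940 + 32900×2710 + (z_c − 36420)×3320
Column B: 2210×0 + 32600×ρ + (z_c − 2210 − 32600)×3320
The z_c×3320 term appears on both sides and cancels. Collect the known terms of each column as K = Σ(ρt)_known − 3320 × (depth of known layers): K_A = 95987800 − 3320×36420 = −24926600; K_B = 0 − 3320×(2210 + 32600) = −115569200.
Balance: K_A = K_B + 32600×ρ, so ρ = (K_A − K_B)/32600 = 90642600/32600 = 2780 kg/m³.

2780 kg/m³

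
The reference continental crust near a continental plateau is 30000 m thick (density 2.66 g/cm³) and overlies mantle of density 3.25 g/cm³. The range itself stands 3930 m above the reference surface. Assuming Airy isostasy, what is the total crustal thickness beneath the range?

Root depth r = h ρ_c / (ρ_m − ρ_c) = 3930 m × 2.66 / 0.59 = 17720 m.
Total thickness = T + h + r = 30000 m + 3930 m + 17720 m = 51600 m.

51600 m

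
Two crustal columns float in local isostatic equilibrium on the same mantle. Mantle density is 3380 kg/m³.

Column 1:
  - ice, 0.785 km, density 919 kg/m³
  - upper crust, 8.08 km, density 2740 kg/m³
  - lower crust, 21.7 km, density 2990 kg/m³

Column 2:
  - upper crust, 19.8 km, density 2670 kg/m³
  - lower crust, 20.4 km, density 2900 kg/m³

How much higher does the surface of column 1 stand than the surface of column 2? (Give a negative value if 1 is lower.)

−2.45 km

For any compensation level in the mantle, the mantle terms cancel and isostasy reduces to e = (Σt_1 − Σt_2) − (Σ(ρt)_1 − Σ(ρt)_2) / ρ_m.
Σt_1 = 30.565 km; Σt_2 = 40.2 km; Σ(ρt)_1 = 87743.615; Σ(ρt)_2 = 112026 (in km·kg/m³).
e = (30.565 − 40.2) − (87743.615 − 112026) / 3380 = −2.45 km.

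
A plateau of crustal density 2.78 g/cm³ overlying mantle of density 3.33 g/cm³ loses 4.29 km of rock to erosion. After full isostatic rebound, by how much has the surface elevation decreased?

Rebound u = e ρ_c/ρ_m = 4.29 km × 2.78/3.33 = 3.581 km.
Net surface drop = e − u = 4.29 km − 3.581 km = e (ρ_m − ρ_c)/ρ_m = 0.709 km.

0.709 km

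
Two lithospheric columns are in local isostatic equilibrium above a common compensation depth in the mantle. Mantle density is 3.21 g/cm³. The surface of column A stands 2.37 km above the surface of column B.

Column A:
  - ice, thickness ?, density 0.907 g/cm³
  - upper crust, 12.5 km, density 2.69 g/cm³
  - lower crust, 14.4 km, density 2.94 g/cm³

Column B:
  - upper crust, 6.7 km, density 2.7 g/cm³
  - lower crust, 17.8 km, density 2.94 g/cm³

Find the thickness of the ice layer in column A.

Take the compensation level at the base of the deeper column (depth z_c below the surface of column A) and equate Σ ρ_i t_i down to z_c; mantle fills any gap and the z_c terms cancel.
Column A: x×0.907 + 12.5×2.69 + 14.4×2.94 + (z_c − 26.9 − x)×3.21
Column B: 2.37×0 + 6.7×2.7 + 17.8×2.94 + (z_c − 2.37 − 24.5)×3.21
The z_c×3.21 term appears on both sides and cancels. Collect the known terms of each column as K = Σ(ρt)_known − 3.21 × (depth of known layers): K_A = 75.961 − 3.21×26.9 = −10.388; K_B = 70.422 − 3.21×(2.37 + 24.5) = −15.8307.
Balance: K_A − x×(3.21 − 0.907) = K_B, so x = (K_A − K_B)/(3.21 − 0.907) = 5.4427/2.303 = 2.36 km.

2.36 km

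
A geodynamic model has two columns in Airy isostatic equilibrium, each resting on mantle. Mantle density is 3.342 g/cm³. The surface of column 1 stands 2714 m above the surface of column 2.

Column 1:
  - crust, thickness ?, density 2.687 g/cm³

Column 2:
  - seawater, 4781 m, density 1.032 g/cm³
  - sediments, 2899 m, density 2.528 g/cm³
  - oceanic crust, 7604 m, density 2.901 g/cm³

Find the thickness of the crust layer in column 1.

Take the compensation level at the base of the deeper column (depth z_c below the surface of column 1) and equate Σ ρ_i t_i down to z_c; mantle fills any gap and the z_c terms cancel.
Column 1: x×2.687 + (z_c − 0 − x)×3.342
Column 2: 2714×0 + 4781×1.032 + 2899×2.528 + 7604×2.901 + (z_c − 2714 − 15284)×3.342
The z_c×3.342 term appears on both sides and cancels. Collect the known terms of each column as K = Σ(ρt)_known − 3.342 × (depth of known layers): K_1 = 0 − 3.342×0 = 0; K_2 = 34321.868 − 3.342×(2714 + 15284) = −25827.448.
Balance: K_1 − x×(3.342 − 2.687) = K_2, so x = (K_1 − K_2)/(3.342 − 2.687) = 25827.4/0.655 = 39400 m.

39400 m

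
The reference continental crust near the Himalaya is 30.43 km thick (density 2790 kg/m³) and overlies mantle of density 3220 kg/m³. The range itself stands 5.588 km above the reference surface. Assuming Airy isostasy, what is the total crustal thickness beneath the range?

Root depth r = h ρ_c / (ρ_m − ρ_c) = 5.588 km × 2790 / 430 = 36.26 km.
Total thickness = T + h + r = 30.43 km + 5.588 km + 36.26 km = 72.3 km.

72.3 km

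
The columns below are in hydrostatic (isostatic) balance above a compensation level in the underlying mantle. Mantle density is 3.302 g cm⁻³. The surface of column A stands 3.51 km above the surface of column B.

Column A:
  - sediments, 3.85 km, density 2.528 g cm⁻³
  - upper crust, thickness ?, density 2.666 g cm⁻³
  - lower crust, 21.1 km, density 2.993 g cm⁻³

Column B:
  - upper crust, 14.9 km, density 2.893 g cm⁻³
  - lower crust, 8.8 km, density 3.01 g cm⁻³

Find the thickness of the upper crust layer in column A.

Take the compensation level at the base of the deeper column (depth z_c below the surface of column A) and equate Σ ρ_i t_i down to z_c; mantle fills any gap and the z_c terms cancel.
Column A: 3.85×2.528 + x×2.666 + 21.1×2.993 + (z_c − 24.95 − x)×3.302
Column B: 3.51×0 + 14.9×2.893 + 8.8×3.01 + (z_c − 3.51 − 23.7)×3.302
The z_c×3.302 term appears on both sides and cancels. Collect the known terms of each column as K = Σ(ρt)_known − 3.302 × (depth of known layers): K_A = 72.8851 − 3.302×24.95 = −9.4998; K_B = 69.5937 − 3.302×(3.51 + 23.7) = −20.25372.
Balance: K_A − x×(3.302 − 2.666) = K_B, so x = (K_A − K_B)/(3.302 − 2.666) = 10.7539/0.636 = 16.9 km.

16.9 km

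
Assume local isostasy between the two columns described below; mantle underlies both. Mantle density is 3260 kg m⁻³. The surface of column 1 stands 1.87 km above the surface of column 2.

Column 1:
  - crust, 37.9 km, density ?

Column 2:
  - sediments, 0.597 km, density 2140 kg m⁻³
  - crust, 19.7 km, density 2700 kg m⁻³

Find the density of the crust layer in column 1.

2790 kg m⁻³

Take the compensation level at the base of the deeper column (depth z_c below the surface of column 1) and equate Σ ρ_i t_i down to z_c; mantle fills any gap and the z_c terms cancel.
Column 1: 37.9×ρ + (z_c − 37.9)×3260
Column 2: 1.87×0 + 0.597×2140 + 19.7×2700 + (z_c − 1.87 − 20.297)×3260
The z_c×3260 term appears on both sides and cancels. Collect the known terms of each column as K = Σ(ρt)_known − 3260 × (depth of known layers): K_1 = 0 − 3260×37.9 = −123554; K_2 = 54467.58 − 3260×(1.87 + 20.297) = −17796.84.
Balance: K_1 + 37.9×ρ = K_2, so ρ = (K_2 − K_1)/37.9 = 105757/37.9 = 2790 kg m⁻³.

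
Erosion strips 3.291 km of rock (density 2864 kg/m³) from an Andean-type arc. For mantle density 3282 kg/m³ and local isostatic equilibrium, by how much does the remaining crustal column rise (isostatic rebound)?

Unloading: uplift u = e ρ_c/ρ_m = 3.291 km × 2864/3282 = 2.87 km.

2.87 km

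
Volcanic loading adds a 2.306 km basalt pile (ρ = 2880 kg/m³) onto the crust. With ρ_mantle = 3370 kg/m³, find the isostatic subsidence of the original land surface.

Subaerial loading: s = t ρ_load / ρ_m.
s = 2.306 km × 2880/3370 = 1.97 km.

1.97 km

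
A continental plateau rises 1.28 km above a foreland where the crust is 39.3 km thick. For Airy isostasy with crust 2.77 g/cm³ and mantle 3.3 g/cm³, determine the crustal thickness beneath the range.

Root depth r = h ρ_c / (ρ_m − ρ_c) = 1.28 km × 2.77 / 0.53 = 6.69 km.
Total thickness = T + h + r = 39.3 km + 1.28 km + 6.69 km = 47.3 km.

47.3 km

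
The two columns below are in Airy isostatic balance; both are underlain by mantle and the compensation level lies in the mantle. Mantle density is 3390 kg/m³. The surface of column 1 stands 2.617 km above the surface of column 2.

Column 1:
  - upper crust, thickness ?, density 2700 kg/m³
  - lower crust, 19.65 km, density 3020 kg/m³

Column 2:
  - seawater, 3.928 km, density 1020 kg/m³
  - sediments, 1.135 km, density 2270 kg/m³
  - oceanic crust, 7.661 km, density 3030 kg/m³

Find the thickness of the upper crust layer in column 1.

21.7 km

Take the compensation level at the base of the deeper column (depth z_c below the surface of column 1) and equate Σ ρ_i t_i down to z_c; mantle fills any gap and the z_c terms cancel.
Column 1: x×2700 + 19.65×3020 + (z_c − 19.65 − x)×3390
Column 2: 2.617×0 + 3.928×1020 + 1.135×2270 + 7.661×3030 + (z_c − 2.617 − 12.724)×3390
The z_c×3390 term appears on both sides and cancels. Collect the known terms of each column as K = Σ(ρt)_known − 3390 × (depth of known layers): K_1 = 59343 − 3390×19.65 = −7270.5; K_2 = 29795.84 − 3390×(2.617 + 12.724) = −22210.15.
Balance: K_1 − x×(3390 − 2700) = K_2, so x = (K_1 − K_2)/(3390 − 2700) = 14939.6/690 = 21.7 km.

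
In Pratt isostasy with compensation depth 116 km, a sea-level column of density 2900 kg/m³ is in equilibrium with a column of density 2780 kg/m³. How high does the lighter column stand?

5.01 km

ρ_ref D = ρ (D + h) → h = D (ρ_ref − ρ)/ρ.
h = 116 km × (2900 − 2780)/2780 = 5.01 km.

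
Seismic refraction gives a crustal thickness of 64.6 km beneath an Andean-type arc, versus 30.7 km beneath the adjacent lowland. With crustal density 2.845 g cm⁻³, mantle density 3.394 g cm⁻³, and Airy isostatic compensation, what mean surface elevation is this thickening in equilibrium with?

Excess crust Δ = 64.6 km − 30.7 km = 33.9 km, split between elevation h and root r with h + r = Δ.
Airy balance ρ_c h = (ρ_m − ρ_c) r gives r = h ρ_c/(ρ_m − ρ_c), so h (1 + ρ_c/(ρ_m − ρ_c)) = Δ, i.e. h = Δ (ρ_m − ρ_c)/ρ_m.
h = 33.9 km × 0.549/3.394 = 5.48 km.

5.48 km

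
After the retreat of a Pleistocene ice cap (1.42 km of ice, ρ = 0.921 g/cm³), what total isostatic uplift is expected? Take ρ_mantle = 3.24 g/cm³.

Removing the load lets mantle flow back in; uplift u satisfies ρ_ice t = ρ_m u.
u = t ρ_ice/ρ_m = 1.42 km × 0.921/3.24 = 0.404 km.

0.404 km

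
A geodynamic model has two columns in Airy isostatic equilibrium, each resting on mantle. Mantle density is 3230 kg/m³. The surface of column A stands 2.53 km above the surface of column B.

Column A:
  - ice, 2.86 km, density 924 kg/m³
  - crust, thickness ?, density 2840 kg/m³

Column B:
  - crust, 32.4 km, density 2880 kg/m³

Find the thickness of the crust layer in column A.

Take the compensation level at the base of the deeper column (depth z_c below the surface of column A) and equate Σ ρ_i t_i down to z_c; mantle fills any gap and the z_c terms cancel.
Column A: 2.86×924 + x×2840 + (z_c − 2.86 − x)×3230
Column B: 2.53×0 + 32.4×2880 + (z_c − 2.53 − 32.4)×3230
The z_c×3230 term appears on both sides and cancels. Collect the known terms of each column as K = Σ(ρt)_known − 3230 × (depth of known layers): K_A = 2642.64 − 3230×2.86 = −6595.16; K_B = 93312 − 3230×(2.53 + 32.4) = −19511.9.
Balance: K_A − x×(3230 − 2840) = K_B, so x = (K_A − K_B)/(3230 − 2840) = 12916.7/390 = 33.1 km.

33.1 km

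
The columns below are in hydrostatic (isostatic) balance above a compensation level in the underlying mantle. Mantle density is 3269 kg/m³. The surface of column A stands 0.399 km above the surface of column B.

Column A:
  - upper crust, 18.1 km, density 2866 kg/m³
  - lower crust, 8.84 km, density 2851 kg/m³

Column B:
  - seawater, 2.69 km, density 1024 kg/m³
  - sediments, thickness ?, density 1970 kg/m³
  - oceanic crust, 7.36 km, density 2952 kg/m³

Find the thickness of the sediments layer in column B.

1.01 km

Take the compensation level at the base of the deeper column (depth z_c below the surface of column A) and equate Σ ρ_i t_i down to z_c; mantle fills any gap and the z_c terms cancel.
Column A: 18.1×2866 + 8.84×2851 + (z_c − 26.94)×3269
Column B: 0.399×0 + 2.69×1024 + x×1970 + 7.36×2952 + (z_c − 0.399 − 10.05 − x)×3269
The z_c×3269 term appears on both sides and cancels. Collect the known terms of each column as K = Σ(ρt)_known − 3269 × (depth of known layers): K_A = 77077.44 − 3269×26.94 = −10989.42; K_B = 24481.28 − 3269×(0.399 + 10.05) = −9676.501.
Balance: K_A = K_B − x×(3269 − 1970), so x = (K_B − K_A)/(3269 − 1970) = 1312.92/1299 = 1.01 km.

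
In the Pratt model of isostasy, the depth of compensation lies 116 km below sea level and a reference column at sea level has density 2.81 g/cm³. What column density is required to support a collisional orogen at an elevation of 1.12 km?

2.78 g/cm³

Pratt balance: ρ_ref D = ρ (D + h).
ρ = ρ_ref D/(D + h) = 2.81 × 116 km/(116 km + 1.12 km) = 2.78 g/cm³.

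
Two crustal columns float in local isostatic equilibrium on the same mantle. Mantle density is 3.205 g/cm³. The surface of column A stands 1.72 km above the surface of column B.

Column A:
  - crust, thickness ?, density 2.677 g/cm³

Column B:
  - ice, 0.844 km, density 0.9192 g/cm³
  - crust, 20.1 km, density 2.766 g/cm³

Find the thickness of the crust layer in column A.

Take the compensation level at the base of the deeper column (depth z_c below the surface of column A) and equate Σ ρ_i t_i down to z_c; mantle fills any gap and the z_c terms cancel.
Column A: x×2.677 + (z_c − 0 − x)×3.205
Column B: 1.72×0 + 0.844×0.9192 + 20.1×2.766 + (z_c − 1.72 − 20.944)×3.205
The z_c×3.205 term appears on both sides and cancels. Collect the known terms of each column as K = Σ(ρt)_known − 3.205 × (depth of known layers): K_A = 0 − 3.205×0 = 0; K_B = 56.3724048 − 3.205×(1.72 + 20.944) = −16.2657152.
Balance: K_A − x×(3.205 − 2.677) = K_B, so x = (K_A − K_B)/(3.205 − 2.677) = 16.2657/0.528 = 30.8 km.

30.8 km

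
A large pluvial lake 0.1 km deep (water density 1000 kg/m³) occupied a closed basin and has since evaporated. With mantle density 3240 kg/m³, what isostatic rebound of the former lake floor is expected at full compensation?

0.0309 km

u = d ρ_w/ρ_m = 0.1 km × 1000/3240 = 0.0309 km.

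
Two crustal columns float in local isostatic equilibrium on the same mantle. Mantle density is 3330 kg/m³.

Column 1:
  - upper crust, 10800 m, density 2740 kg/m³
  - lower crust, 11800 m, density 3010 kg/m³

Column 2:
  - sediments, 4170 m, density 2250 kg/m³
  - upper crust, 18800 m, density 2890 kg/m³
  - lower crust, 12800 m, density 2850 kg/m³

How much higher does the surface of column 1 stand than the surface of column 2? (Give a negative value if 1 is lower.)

−2630 m

For any compensation level in the mantle, the mantle terms cancel and isostasy reduces to e = (Σt_1 − Σt_2) − (Σ(ρt)_1 − Σ(ρt)_2) / ρ_m.
Σt_1 = 22600 m; Σt_2 = 35770 m; Σ(ρt)_1 = 65110000; Σ(ρt)_2 = 100194500 (in m·kg/m³).
e = (22600 − 35770) − (65110000 − 100194500) / 3330 = −2630 m.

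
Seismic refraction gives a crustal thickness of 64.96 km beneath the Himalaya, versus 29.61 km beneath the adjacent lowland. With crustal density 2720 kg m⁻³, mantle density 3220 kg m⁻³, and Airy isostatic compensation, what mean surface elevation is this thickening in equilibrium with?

Excess crust Δ = 64.96 km − 29.61 km = 35.35 km, split between elevation h and root r with h + r = Δ.
Airy balance ρ_c h = (ρ_m − ρ_c) r gives r = h ρ_c/(ρ_m − ρ_c), so h (1 + ρ_c/(ρ_m − ρ_c)) = Δ, i.e. h = Δ (ρ_m − ρ_c)/ρ_m.
h = 35.35 km × 500/3220 = 5.49 km.

5.49 km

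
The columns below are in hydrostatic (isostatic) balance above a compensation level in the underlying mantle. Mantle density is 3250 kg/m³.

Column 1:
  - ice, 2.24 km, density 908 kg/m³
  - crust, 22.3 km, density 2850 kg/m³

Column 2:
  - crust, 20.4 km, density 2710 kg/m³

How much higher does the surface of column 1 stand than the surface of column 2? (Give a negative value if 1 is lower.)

For any compensation level in the mantle, the mantle terms cancel and isostasy reduces to e = (Σt_1 − Σt_2) − (Σ(ρt)_1 − Σ(ρt)_2) / ρ_m.
Σt_1 = 24.54 km; Σt_2 = 20.4 km; Σ(ρt)_1 = 65588.92; Σ(ρt)_2 = 55284 (in km·kg/m³).
e = (24.54 − 20.4) − (65588.92 − 55284) / 3250 = 0.969 km.

0.969 km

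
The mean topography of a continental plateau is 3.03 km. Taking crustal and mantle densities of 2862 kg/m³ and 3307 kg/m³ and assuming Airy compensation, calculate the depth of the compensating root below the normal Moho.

19.5 km

Isostatic balance requires: the weight of the topography is balanced by the buoyancy of the root, ρ_c h = (ρ_m − ρ_c) r.
r = h · ρ_c / (ρ_m − ρ_c) = 3.03 km × 2862 / (3307 − 2862) = 19.5 km.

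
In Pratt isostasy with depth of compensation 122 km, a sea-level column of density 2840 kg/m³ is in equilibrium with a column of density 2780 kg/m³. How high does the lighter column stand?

2.63 km

ρ_ref D = ρ (D + h) → h = D (ρ_ref − ρ)/ρ.
h = 122 km × (2840 − 2780)/2780 = 2.63 km.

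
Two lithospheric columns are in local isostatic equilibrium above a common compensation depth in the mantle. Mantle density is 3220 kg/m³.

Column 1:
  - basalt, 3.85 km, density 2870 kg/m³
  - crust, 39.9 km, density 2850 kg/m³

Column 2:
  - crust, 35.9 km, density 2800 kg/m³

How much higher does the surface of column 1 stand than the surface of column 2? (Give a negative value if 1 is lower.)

For any compensation level in the mantle, the mantle terms cancel and isostasy reduces to e = (Σt_1 − Σt_2) − (Σ(ρt)_1 − Σ(ρt)_2) / ρ_m.
Σt_1 = 43.75 km; Σt_2 = 35.9 km; Σ(ρt)_1 = 124764.5; Σ(ρt)_2 = 100520 (in km·kg/m³).
e = (43.75 − 35.9) − (124764.5 − 100520) / 3220 = 0.321 km.

0.321 km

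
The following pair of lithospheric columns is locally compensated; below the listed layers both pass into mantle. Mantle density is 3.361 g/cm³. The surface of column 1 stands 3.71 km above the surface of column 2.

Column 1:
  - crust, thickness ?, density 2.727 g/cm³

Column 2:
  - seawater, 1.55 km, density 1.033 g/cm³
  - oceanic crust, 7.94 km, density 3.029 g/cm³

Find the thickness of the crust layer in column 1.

Take the compensation level at the base of the deeper column (depth z_c below the surface of column 1) and equate Σ ρ_i t_i down to z_c; mantle fills any gap and the z_c terms cancel.
Column 1: x×2.727 + (z_c − 0 − x)×3.361
Column 2: 3.71×0 + 1.55×1.033 + 7.94×3.029 + (z_c − 3.71 − 9.49)×3.361
The z_c×3.361 term appears on both sides and cancels. Collect the known terms of each column as K = Σ(ρt)_known − 3.361 × (depth of known layers): K_1 = 0 − 3.361×0 = 0; K_2 = 25.65141 − 3.361×(3.71 + 9.49) = −18.71379.
Balance: K_1 − x×(3.361 − 2.727) = K_2, so x = (K_1 − K_2)/(3.361 − 2.727) = 18.7138/0.634 = 29.5 km.

29.5 km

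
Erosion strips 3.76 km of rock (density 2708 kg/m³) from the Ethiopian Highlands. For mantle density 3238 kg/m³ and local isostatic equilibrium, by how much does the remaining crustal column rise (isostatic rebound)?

3.14 km

Unloading: uplift u = e ρ_c/ρ_m = 3.76 km × 2708/3238 = 3.14 km.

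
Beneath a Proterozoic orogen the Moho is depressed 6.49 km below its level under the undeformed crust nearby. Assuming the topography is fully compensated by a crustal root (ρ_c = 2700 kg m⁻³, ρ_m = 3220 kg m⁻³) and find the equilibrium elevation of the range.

For local isostatic compensation: ρ_c h = (ρ_m − ρ_c) r.
h = r (ρ_m − ρ_c) / ρ_c = 6.49 km × (3220 − 2700) / 2700 = 1.25 km.

1.25 km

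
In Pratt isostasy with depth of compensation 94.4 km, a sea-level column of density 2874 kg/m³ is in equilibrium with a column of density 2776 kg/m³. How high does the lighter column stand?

ρ_ref D = ρ (D + h) → h = D (ρ_ref − ρ)/ρ.
h = 94.4 km × (2874 − 2776)/2776 = 3.33 km.

3.33 km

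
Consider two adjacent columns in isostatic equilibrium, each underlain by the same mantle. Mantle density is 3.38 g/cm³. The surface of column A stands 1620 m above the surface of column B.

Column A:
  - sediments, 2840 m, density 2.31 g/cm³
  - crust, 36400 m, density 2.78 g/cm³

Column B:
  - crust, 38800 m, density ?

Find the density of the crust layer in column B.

2.88 g/cm³

Take the compensation level at the base of the deeper column (depth z_c below the surface of column A) and equate Σ ρ_i t_i down to z_c; mantle fills any gap and the z_c terms cancel.
Column A: 2840×2.31 + 36400×2.78 + (z_c − 39240)×3.38
Column B: 1620×0 + 38800×ρ + (z_c − 1620 − 38800)×3.38
The z_c×3.38 term appears on both sides and cancels. Collect the known terms of each column as K = Σ(ρt)_known − 3.38 × (depth of known layers): K_A = 107752.4 − 3.38×39240 = −24878.8; K_B = 0 − 3.38×(1620 + 38800) = −136619.6.
Balance: K_A = K_B + 38800×ρ, so ρ = (K_A − K_B)/38800 = 111741/38800 = 2.88 g/cm³.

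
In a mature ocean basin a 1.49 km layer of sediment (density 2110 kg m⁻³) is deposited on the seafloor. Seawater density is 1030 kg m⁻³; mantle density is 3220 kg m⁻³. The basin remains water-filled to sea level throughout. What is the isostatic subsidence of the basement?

Submarine loading: the sediment displaces seawater, and the subsidence is in turn flooded, so s (ρ_m − ρ_w) = t (ρ_sed − ρ_w).
s = 1.49 km × (2110 − 1030) / (3220 − 1030) = 0.735 km.

0.735 km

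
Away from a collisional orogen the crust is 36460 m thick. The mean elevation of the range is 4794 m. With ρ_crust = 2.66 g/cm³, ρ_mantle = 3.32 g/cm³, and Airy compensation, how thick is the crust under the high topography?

60600 m

Root depth r = h ρ_c / (ρ_m − ρ_c) = 4794 m × 2.66 / 0.66 = 19320 m.
Total thickness = T + h + r = 36460 m + 4794 m + 19320 m = 60600 m.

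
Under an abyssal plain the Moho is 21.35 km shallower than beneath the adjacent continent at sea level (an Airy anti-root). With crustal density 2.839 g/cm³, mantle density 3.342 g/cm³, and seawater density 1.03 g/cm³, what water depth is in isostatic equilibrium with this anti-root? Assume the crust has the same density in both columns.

Replacing a thickness d of crust by seawater at the top must be balanced by replacing crust with mantle at the base: d (ρ_c − ρ_w) = a (ρ_m − ρ_c).
d = a (ρ_m − ρ_c)/(ρ_c − ρ_w) = 21.35 km × 0.503/1.809 = 5.94 km.

5.94 km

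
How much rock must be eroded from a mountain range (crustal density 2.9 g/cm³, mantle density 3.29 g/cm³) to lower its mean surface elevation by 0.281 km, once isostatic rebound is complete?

Net drop Δ = e − u = e − e ρ_c/ρ_m = e (ρ_m − ρ_c)/ρ_m.
e = Δ ρ_m/(ρ_m − ρ_c) = 0.281 km × 3.29/0.39 = 2.37 km.

2.37 km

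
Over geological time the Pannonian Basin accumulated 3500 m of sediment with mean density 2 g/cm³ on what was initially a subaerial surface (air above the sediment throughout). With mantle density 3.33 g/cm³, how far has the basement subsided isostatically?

2100 m

Subaerial load: s = t ρ_sed / ρ_m = 3500 m × 2/3.33 = 2100 m.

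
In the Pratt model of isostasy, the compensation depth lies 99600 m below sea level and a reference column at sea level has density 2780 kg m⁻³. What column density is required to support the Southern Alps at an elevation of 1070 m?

2750 kg m⁻³

Pratt balance: ρ_ref D = ρ (D + h).
ρ = ρ_ref D/(D + h) = 2780 × 99600 m/(99600 m + 1070 m) = 2750 kg m⁻³.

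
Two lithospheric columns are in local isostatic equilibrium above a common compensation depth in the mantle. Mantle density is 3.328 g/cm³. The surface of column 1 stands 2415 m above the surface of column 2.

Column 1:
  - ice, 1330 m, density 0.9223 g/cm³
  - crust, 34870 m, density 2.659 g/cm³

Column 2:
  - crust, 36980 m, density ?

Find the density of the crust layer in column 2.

2.83 g/cm³

Take the compensation level at the base of the deeper column (depth z_c below the surface of column 1) and equate Σ ρ_i t_i down to z_c; mantle fills any gap and the z_c terms cancel.
Column 1: 1330×0.9223 + 34870×2.659 + (z_c − 36200)×3.328
Column 2: 2415×0 + 36980×ρ + (z_c − 2415 − 36980)×3.328
The z_c×3.328 term appears on both sides and cancels. Collect the known terms of each column as K = Σ(ρt)_known − 3.328 × (depth of known layers): K_1 = 93945.989 − 3.328×36200 = −26527.611; K_2 = 0 − 3.328×(2415 + 36980) = −131106.56.
Balance: K_1 = K_2 + 36980×ρ, so ρ = (K_1 − K_2)/36980 = 104579/36980 = 2.83 g/cm³.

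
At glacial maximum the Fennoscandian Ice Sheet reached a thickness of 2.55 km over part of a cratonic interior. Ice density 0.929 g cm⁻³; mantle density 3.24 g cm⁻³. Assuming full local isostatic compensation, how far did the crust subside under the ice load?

Equating mass per unit area of the two columns: the ice load ρ_ice t is balanced by mantle displaced below, ρ_m s.
s = t ρ_ice / ρ_m = 2.55 km × 0.929/3.24 = 0.731 km.

0.731 km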